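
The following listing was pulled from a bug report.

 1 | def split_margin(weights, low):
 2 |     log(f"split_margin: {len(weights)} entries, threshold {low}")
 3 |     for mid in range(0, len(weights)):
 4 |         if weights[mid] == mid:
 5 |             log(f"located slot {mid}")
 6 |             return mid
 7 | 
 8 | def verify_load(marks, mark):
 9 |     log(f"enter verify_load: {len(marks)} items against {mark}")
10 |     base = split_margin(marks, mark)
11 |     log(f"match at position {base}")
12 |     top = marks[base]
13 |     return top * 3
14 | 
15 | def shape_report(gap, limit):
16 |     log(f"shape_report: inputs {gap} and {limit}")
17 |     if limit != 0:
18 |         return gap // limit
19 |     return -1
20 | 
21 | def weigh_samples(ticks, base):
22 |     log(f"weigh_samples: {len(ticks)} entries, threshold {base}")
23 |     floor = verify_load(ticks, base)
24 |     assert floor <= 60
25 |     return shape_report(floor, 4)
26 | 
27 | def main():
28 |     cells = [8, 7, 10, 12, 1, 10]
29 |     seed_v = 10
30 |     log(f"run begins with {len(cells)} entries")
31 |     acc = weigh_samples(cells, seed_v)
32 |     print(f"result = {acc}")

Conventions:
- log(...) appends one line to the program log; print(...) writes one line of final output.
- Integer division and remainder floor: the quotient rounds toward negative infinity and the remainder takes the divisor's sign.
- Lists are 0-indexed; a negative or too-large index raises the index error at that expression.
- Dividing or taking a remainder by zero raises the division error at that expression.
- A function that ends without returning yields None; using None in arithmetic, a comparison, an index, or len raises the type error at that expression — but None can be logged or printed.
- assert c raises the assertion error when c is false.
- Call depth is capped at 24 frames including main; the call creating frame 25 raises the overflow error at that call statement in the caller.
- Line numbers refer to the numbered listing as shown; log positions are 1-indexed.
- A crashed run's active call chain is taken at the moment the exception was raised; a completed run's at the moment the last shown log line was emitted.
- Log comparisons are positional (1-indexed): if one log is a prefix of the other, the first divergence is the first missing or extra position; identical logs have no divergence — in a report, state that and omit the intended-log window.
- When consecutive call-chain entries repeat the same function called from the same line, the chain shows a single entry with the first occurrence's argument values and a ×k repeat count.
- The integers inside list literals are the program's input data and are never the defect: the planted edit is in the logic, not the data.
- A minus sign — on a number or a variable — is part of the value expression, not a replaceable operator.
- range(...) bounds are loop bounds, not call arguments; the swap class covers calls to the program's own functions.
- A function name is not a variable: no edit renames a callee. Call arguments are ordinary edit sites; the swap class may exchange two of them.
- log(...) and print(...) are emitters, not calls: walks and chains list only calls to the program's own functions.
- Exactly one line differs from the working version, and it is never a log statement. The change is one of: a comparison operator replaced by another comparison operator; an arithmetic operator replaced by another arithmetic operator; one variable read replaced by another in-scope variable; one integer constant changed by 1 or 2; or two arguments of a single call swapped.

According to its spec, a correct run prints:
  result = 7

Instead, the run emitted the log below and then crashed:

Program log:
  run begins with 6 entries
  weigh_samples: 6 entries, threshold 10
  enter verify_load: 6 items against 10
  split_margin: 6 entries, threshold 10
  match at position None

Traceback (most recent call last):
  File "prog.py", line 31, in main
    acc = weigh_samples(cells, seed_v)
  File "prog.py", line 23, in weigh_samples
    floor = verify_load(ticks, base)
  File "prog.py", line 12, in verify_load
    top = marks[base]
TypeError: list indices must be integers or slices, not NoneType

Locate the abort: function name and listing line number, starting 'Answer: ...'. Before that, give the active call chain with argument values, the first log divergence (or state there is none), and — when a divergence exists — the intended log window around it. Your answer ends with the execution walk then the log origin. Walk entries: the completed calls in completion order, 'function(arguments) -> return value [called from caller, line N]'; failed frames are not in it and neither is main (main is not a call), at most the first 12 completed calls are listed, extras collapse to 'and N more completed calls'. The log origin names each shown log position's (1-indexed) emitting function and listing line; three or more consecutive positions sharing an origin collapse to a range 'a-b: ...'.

Answer: the error was raised in verify_load, line 12.
Core observation: Position 5 is the first bad log line: 'match at position None' should read 'located slot 2'.
Call chain: main -> weigh_samples([8, 7, 10, 12, 1, 10], 10) (called at line 31) -> verify_load([8, 7, 10, 12, 1, 10], 10) (called at line 23).
First divergence: position 5 — shown 'match at position None', intended 'located slot 2'.
Intended log window:
  3: enter verify_load: 6 items against 10
  4: split_margin: 6 entries, threshold 10
  5: located slot 2
  6: match at position 2
Execution walk:
  split_margin([8, 7, 10, 12, 1, 10], 10) -> None  [called from verify_load, line 10]
Log line origins:
  1: from main, line 30
  2: from weigh_samples, line 22
  3: from verify_load, line 9
  4: from split_margin, line 2
  5: from verify_load, line 11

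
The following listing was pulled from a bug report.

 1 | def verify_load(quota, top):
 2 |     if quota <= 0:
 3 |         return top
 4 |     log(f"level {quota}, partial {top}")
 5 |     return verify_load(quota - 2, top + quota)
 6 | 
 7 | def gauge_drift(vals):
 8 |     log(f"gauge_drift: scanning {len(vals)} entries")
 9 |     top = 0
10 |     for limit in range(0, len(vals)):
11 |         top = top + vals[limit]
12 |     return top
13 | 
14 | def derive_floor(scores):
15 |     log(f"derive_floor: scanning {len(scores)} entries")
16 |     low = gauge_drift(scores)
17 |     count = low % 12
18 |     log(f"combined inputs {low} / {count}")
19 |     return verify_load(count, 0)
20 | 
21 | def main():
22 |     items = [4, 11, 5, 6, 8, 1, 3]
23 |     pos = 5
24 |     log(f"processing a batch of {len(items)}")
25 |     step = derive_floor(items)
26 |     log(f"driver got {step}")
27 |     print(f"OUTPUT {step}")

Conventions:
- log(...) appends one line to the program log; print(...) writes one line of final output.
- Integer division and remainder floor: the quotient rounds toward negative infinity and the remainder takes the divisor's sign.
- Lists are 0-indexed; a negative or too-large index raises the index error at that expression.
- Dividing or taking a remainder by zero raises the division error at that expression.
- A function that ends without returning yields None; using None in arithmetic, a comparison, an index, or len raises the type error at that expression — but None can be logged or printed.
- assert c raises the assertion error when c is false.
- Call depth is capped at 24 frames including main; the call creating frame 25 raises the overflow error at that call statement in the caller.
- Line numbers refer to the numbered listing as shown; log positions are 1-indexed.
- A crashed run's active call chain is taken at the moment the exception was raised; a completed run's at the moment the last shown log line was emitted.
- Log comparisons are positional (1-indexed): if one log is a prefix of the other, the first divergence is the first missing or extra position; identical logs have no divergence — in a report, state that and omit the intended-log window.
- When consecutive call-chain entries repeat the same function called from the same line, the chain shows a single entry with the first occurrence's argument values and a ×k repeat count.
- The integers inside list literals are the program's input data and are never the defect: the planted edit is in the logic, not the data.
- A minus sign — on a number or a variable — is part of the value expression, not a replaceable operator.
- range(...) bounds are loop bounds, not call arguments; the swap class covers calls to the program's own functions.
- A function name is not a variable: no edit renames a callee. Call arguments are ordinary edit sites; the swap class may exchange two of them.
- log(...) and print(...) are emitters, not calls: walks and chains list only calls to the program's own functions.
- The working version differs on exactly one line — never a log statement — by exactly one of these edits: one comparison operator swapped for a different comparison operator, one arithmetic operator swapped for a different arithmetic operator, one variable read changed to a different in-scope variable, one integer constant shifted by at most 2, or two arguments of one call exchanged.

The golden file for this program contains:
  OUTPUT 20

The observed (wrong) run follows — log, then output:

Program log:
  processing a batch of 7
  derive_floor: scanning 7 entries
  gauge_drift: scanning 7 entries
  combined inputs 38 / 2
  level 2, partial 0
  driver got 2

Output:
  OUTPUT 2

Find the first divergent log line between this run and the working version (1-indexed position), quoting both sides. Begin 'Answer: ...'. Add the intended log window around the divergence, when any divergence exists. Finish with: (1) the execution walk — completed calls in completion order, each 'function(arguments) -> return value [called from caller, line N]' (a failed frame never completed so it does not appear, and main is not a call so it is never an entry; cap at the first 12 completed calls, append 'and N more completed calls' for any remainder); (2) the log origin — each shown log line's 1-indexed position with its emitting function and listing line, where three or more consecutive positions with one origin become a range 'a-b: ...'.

Answer: position 4; shown 'combined inputs 38 / 2' vs intended 'combined inputs 38 / 8'.
Intended log window:
  2: derive_floor: scanning 7 entries
  3: gauge_drift: scanning 7 entries
  4: combined inputs 38 / 8
  5: level 8, partial 0
Execution walk:
  gauge_drift([4, 11, 5, 6, 8, 1, 3]) -> 38  [called from derive_floor, line 16]
  verify_load(0, 2) -> 2  [called from verify_load, line 5]
  verify_load(2, 0) -> 2  [called from derive_floor, line 19]
  derive_floor([4, 11, 5, 6, 8, 1, 3]) -> 2  [called from main, line 25]
Log origin:
  1: from main, line 24
  2: from derive_floor, line 15
  3: from gauge_drift, line 8
  4: from derive_floor, line 18
  5: from verify_load, line 4
  6: from main, line 26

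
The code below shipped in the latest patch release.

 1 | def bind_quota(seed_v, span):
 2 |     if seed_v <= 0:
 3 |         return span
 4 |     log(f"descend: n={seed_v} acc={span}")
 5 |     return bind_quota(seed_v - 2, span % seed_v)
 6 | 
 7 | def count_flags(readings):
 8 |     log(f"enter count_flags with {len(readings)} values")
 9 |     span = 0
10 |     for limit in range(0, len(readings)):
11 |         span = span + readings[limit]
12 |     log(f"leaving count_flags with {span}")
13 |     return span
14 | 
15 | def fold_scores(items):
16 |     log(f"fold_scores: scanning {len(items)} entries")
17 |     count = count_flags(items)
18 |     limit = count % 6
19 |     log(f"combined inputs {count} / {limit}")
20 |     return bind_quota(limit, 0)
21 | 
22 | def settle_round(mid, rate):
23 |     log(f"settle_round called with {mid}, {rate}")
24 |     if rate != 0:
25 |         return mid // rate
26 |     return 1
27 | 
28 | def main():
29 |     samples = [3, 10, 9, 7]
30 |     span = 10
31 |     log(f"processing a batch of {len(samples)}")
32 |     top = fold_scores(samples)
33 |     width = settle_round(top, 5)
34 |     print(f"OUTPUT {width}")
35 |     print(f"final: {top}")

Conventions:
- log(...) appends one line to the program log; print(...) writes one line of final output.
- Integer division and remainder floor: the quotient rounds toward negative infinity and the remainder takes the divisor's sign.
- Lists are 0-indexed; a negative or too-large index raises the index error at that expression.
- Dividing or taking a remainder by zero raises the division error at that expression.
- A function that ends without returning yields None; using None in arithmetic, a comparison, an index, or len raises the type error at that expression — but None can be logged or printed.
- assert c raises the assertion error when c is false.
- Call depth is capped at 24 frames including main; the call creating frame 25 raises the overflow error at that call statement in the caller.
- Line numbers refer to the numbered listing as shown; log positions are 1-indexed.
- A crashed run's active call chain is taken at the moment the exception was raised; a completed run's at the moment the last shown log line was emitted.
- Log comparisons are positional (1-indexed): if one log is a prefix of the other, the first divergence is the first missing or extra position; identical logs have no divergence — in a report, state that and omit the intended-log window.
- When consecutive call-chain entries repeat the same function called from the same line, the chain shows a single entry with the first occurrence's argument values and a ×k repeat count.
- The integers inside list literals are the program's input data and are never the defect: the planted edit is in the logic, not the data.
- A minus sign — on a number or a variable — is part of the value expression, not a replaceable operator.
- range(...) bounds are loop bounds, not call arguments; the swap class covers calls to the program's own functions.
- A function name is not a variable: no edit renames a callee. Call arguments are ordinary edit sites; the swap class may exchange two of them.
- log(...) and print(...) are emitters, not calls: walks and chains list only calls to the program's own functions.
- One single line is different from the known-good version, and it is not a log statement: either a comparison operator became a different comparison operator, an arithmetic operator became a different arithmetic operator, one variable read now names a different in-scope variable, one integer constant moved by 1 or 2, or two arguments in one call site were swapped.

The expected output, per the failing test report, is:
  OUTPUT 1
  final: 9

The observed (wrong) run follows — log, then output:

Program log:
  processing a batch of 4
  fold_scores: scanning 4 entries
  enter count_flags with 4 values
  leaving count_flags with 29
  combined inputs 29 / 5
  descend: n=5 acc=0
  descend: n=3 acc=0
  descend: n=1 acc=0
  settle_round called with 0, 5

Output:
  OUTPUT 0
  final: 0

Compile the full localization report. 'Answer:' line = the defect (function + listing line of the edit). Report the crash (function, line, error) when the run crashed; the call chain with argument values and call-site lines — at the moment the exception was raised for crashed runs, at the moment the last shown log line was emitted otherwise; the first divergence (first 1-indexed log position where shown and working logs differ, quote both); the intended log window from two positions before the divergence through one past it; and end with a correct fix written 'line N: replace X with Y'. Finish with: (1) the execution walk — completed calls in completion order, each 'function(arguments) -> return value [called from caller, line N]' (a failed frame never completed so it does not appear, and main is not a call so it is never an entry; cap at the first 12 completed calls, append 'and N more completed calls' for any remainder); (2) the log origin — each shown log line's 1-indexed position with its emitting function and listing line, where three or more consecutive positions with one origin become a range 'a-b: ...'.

Answer: the defect is in bind_quota at line 5.
The tell: Log line 7 is where behavior first shows: 'descend: n=3 acc=0' appears instead of 'descend: n=3 acc=5'.
Call chain: main -> settle_round(0, 5) (called at line 33).
First divergence: at position 7 the run shows 'descend: n=3 acc=0' where the working version logs 'descend: n=3 acc=5'.
Intended log window:
  5: combined inputs 29 / 5
  6: descend: n=5 acc=0
  7: descend: n=3 acc=5
  8: descend: n=1 acc=8
Execution walk:
  count_flags([3, 10, 9, 7]) -> 29  [called from fold_scores, line 17]
  bind_quota(-1, 0) -> 0  [called from bind_quota, line 5]
  bind_quota(1, 0) -> 0  [called from bind_quota, line 5]
  bind_quota(3, 0) -> 0  [called from bind_quota, line 5]
  bind_quota(5, 0) -> 0  [called from fold_scores, line 20]
  fold_scores([3, 10, 9, 7]) -> 0  [called from main, line 32]
  settle_round(0, 5) -> 0  [called from main, line 33]
Log origins:
  1: from main, line 31
  2: from fold_scores, line 16
  3: from count_flags, line 8
  4: from count_flags, line 12
  5: from fold_scores, line 19
  6-8: from bind_quota, line 4
  9: from settle_round, line 23
A correct fix: line 5: replace `%` with `+`.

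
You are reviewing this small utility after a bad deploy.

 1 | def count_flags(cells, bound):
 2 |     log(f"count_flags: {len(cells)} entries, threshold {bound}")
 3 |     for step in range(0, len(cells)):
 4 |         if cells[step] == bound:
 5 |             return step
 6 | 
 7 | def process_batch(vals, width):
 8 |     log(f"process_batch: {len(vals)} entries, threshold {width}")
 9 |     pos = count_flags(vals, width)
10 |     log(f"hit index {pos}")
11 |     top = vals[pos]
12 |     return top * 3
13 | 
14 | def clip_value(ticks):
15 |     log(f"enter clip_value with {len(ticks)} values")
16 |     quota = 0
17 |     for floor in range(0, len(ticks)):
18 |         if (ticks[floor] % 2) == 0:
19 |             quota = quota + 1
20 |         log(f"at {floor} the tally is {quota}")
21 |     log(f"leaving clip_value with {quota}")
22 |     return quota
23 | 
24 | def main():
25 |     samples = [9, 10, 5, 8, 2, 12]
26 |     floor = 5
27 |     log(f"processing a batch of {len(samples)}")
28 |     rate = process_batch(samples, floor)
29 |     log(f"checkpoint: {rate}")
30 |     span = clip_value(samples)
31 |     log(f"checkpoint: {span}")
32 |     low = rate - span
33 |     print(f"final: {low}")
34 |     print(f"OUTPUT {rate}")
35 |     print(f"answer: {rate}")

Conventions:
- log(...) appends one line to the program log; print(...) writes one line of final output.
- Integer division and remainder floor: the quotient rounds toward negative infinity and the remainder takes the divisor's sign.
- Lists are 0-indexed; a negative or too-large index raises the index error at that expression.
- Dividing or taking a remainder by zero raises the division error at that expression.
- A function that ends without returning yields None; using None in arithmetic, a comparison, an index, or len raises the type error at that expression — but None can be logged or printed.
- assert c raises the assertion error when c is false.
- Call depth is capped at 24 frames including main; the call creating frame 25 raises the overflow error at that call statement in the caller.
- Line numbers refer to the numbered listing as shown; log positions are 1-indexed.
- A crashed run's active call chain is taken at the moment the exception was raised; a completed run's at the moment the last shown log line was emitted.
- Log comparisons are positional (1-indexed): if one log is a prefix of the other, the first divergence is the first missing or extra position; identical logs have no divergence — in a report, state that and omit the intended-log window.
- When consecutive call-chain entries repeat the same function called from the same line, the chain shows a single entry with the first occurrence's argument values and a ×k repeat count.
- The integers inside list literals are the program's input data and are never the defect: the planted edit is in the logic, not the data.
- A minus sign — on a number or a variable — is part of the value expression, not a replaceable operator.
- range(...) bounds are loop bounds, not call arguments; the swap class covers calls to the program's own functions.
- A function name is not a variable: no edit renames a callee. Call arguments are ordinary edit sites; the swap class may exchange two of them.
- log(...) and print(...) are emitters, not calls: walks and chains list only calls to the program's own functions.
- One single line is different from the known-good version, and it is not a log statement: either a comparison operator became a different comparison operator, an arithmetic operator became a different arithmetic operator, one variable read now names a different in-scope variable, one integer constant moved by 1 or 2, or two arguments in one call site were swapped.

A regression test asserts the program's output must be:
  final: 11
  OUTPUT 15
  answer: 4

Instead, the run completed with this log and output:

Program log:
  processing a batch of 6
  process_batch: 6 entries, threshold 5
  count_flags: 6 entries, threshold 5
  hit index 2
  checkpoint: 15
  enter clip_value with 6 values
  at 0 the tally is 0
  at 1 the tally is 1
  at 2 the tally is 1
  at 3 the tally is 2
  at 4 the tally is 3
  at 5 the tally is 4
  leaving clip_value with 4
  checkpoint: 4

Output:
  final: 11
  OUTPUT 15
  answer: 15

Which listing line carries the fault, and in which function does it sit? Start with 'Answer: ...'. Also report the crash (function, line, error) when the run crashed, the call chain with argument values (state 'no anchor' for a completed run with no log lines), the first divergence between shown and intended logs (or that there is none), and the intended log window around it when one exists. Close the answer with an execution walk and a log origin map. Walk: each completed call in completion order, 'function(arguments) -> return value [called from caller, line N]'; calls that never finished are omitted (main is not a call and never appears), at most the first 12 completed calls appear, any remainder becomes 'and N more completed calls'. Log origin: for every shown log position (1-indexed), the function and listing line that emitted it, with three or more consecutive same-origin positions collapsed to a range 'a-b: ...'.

Answer: the defect is in main at line 35.
Key fact: Log streams are identical — the defect surfaces only in the printed output.
Call chain: main.
First divergence: there is none — every log position agrees.
Execution walk:
  count_flags([9, 10, 5, 8, 2, 12], 5) -> 2  [called from process_batch, line 9]
  process_batch([9, 10, 5, 8, 2, 12], 5) -> 15  [called from main, line 28]
  clip_value([9, 10, 5, 8, 2, 12]) -> 4  [called from main, line 30]
Origin of each log line:
  1: emitted by main (line 27)
  2: emitted by process_batch (line 8)
  3: emitted by count_flags (line 2)
  4: emitted by process_batch (line 10)
  5: emitted by main (line 29)
  6: emitted by clip_value (line 15)
  7-12: emitted by clip_value (line 20)
  13: emitted by clip_value (line 21)
  14: emitted by main (line 31)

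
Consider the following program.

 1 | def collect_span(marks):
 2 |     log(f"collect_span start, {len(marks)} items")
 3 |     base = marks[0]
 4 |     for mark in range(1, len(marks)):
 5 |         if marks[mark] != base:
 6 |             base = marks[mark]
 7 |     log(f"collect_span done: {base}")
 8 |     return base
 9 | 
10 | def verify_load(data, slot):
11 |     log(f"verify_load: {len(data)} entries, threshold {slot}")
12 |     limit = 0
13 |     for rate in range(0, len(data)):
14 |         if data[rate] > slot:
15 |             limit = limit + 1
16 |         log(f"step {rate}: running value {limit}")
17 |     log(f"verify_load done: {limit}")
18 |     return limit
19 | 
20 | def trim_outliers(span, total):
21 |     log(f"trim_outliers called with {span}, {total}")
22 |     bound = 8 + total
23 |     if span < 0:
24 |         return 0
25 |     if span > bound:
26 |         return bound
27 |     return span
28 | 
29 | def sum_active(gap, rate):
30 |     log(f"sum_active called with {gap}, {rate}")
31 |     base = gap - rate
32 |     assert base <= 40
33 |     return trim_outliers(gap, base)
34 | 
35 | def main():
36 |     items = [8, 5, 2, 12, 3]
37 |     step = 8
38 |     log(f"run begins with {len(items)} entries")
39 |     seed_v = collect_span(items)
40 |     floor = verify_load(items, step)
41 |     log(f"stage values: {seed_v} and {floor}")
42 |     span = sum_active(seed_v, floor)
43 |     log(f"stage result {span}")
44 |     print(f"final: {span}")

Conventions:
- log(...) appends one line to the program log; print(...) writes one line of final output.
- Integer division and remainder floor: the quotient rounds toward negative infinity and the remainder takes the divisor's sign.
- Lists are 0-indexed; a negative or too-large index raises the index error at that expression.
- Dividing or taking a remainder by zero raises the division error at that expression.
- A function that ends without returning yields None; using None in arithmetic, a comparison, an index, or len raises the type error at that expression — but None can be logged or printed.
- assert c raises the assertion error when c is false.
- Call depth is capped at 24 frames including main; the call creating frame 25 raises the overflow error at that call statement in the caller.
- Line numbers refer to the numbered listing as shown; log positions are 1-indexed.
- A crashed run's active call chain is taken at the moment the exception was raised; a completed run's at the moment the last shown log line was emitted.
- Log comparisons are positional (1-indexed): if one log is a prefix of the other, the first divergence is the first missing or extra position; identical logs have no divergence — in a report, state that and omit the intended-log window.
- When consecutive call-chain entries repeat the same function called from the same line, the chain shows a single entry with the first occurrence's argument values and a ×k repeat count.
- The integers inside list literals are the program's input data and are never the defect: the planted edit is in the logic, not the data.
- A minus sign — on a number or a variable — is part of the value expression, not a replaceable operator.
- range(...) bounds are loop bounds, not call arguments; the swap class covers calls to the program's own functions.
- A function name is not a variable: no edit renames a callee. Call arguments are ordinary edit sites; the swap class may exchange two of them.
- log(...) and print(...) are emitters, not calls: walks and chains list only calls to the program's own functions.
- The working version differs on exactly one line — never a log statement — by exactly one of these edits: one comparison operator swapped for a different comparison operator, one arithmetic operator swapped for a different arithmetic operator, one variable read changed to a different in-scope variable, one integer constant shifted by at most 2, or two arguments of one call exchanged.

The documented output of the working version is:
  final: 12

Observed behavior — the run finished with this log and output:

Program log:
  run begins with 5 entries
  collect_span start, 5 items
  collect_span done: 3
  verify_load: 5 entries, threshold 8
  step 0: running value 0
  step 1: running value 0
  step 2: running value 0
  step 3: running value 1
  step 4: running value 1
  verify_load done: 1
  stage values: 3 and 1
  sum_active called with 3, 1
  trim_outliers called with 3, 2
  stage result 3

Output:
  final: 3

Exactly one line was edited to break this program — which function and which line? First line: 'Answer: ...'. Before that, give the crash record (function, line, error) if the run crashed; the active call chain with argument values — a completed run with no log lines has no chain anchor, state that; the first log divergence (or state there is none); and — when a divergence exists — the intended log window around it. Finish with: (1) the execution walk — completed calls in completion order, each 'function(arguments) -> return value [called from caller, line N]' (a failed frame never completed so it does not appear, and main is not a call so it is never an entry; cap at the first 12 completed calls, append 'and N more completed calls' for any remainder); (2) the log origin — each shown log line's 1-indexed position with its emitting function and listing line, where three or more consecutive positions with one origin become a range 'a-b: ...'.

Answer: the defect is in collect_span at line 5.
Key observation: Everything matches until log position 3, which reads 'collect_span done: 3' in place of 'collect_span done: 12'.
Call chain: main.
First divergence: position 3; shown 'collect_span done: 3' vs intended 'collect_span done: 12'.
Intended log window:
  1: run begins with 5 entries
  2: collect_span start, 5 items
  3: collect_span done: 12
  4: verify_load: 5 entries, threshold 8
Execution walk:
  collect_span([8, 5, 2, 12, 3]) -> 3  [called from main, line 39]
  verify_load([8, 5, 2, 12, 3], 8) -> 1  [called from main, line 40]
  trim_outliers(3, 2) -> 3  [called from sum_active, line 33]
  sum_active(3, 1) -> 3  [called from main, line 42]
Log origins:
  1 — main, line 38
  2 — collect_span, line 2
  3 — collect_span, line 7
  4 — verify_load, line 11
  5-9 — verify_load, line 16
  10 — verify_load, line 17
  11 — main, line 41
  12 — sum_active, line 30
  13 — trim_outliers, line 21
  14 — main, line 43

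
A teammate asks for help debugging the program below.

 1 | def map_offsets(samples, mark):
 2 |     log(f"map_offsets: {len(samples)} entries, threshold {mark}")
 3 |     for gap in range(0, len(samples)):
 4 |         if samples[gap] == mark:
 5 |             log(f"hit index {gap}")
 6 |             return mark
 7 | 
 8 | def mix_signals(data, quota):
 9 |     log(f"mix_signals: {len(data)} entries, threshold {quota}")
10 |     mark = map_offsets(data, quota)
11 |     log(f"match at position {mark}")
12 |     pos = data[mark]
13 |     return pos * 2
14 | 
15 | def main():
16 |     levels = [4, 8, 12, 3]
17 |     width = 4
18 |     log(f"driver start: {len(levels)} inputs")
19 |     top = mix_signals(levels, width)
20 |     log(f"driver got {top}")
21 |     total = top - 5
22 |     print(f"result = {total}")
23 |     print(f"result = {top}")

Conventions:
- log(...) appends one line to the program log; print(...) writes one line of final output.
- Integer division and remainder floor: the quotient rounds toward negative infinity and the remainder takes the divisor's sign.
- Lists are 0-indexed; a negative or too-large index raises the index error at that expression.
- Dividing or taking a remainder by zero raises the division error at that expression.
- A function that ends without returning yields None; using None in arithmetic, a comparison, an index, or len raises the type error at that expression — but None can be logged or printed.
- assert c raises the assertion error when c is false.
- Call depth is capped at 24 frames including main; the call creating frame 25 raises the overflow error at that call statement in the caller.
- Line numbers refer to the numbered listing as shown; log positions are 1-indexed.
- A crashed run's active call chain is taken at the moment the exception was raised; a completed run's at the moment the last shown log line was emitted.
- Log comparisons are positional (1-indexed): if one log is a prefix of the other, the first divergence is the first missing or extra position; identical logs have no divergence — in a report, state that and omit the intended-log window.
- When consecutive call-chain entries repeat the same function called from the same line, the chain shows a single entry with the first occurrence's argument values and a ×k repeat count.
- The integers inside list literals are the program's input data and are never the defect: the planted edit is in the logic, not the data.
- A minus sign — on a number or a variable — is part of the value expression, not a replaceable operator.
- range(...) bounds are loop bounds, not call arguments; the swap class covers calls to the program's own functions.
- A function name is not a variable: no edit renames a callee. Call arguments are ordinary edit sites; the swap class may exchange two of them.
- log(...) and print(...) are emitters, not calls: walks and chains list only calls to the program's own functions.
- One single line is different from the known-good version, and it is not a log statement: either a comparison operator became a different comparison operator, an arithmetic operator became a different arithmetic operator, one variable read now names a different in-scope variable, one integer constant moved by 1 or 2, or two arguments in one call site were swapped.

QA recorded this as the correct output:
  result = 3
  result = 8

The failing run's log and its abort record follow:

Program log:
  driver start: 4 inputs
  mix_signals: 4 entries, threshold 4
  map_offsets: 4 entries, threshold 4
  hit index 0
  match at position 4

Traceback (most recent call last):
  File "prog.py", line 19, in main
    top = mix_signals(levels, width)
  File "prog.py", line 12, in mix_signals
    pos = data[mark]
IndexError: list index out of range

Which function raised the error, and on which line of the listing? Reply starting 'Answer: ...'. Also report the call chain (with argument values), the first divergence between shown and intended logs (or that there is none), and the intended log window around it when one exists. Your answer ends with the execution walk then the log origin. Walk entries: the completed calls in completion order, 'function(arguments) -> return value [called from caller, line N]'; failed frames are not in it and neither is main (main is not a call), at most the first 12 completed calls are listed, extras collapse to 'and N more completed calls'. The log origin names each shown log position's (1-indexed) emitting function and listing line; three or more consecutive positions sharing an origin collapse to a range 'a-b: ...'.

Answer: the error was raised in mix_signals, line 12.
Key observation: The log first diverges at position 5: the faulty run prints 'match at position 4' where the working version prints 'match at position 0'.
Call chain: main -> mix_signals([4, 8, 12, 3], 4) (called at line 19).
First divergence: position 5 — the shown line 'match at position 4' should read 'match at position 0'.
Intended log window:
  3: map_offsets: 4 entries, threshold 4
  4: hit index 0
  5: match at position 0
  6: driver got 8
Execution walk:
  map_offsets([4, 8, 12, 3], 4) -> 4  [called from mix_signals, line 10]
Log origin:
  1: logged in main at line 18
  2: logged in mix_signals at line 9
  3: logged in map_offsets at line 2
  4: logged in map_offsets at line 5
  5: logged in mix_signals at line 11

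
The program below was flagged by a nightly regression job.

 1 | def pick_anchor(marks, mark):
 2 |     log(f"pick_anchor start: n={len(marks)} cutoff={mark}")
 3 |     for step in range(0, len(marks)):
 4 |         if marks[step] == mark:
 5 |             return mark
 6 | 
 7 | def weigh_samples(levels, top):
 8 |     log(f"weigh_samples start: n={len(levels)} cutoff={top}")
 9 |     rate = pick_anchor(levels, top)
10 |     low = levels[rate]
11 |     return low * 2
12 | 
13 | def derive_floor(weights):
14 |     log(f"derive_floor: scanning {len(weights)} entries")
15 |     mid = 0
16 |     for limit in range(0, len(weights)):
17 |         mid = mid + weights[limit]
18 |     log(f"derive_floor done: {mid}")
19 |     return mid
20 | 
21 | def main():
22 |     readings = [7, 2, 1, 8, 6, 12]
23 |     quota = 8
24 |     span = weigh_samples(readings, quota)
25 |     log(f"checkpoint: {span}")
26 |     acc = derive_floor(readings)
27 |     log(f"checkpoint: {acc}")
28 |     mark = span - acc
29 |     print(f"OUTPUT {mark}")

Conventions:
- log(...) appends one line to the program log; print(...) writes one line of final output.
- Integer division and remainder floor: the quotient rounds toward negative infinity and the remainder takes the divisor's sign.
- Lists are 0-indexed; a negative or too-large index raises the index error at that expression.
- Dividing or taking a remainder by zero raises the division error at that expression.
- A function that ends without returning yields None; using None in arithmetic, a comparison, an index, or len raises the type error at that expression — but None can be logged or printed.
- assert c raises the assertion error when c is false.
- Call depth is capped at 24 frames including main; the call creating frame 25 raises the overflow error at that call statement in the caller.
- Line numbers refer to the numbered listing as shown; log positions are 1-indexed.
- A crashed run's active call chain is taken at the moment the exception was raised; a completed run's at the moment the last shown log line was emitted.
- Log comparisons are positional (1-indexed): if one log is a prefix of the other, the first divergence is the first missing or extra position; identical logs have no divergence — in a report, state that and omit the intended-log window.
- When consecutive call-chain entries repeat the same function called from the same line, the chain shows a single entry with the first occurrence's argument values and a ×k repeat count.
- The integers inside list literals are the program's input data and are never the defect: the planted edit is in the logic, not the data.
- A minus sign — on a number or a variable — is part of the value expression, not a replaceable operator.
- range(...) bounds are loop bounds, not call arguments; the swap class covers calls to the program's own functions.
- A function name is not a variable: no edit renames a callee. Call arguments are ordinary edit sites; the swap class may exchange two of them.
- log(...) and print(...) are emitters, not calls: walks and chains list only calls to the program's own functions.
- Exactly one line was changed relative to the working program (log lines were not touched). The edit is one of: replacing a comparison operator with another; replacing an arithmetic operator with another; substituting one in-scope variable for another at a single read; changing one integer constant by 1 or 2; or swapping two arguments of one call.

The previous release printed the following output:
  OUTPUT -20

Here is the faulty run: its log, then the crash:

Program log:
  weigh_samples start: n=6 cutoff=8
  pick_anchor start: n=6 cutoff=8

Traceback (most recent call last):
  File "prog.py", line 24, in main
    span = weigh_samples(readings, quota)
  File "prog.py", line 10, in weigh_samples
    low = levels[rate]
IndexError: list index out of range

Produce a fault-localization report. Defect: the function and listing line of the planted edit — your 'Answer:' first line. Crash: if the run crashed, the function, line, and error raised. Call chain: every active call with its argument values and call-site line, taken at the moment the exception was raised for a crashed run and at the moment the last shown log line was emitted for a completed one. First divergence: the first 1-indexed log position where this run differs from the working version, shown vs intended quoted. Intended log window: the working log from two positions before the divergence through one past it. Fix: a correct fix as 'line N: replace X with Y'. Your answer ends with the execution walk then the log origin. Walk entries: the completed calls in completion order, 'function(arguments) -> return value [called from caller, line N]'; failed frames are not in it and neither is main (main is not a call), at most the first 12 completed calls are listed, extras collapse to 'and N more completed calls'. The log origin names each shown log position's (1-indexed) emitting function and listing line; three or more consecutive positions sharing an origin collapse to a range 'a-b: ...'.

Answer: the defect is in pick_anchor at line 5.
The tell: After 2 matching log lines the faulty run goes silent, while the working version continues with 'checkpoint: 16'.
Crash: weigh_samples, line 10, IndexError.
Call chain: main -> weigh_samples([7, 2, 1, 8, 6, 12], 8) (called at line 24).
First divergence: position 3 — after 2 matching lines the faulty run goes silent; intended next line 'checkpoint: 16'.
Intended log window:
  1: weigh_samples start: n=6 cutoff=8
  2: pick_anchor start: n=6 cutoff=8
  3: checkpoint: 16
  4: derive_floor: scanning 6 entries
Execution walk:
  pick_anchor([7, 2, 1, 8, 6, 12], 8) -> 8  [called from weigh_samples, line 9]
Log origins:
  1: from weigh_samples, line 8
  2: from pick_anchor, line 2
A correct fix: line 5: replace `mark` with `step`.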